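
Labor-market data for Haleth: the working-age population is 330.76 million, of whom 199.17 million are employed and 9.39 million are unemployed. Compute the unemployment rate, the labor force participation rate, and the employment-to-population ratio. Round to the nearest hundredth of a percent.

Labor force = employed + unemployed = 199.17 + 9.39 = 208.56 million.
Unemployment rate = 9.39 / 208.56 = 4.50%.
Labor force participation rate = 208.56 / 330.76 = 63.05%.
Employment-population ratio = 199.17 / 330.76 = 60.22%.

Unemployment rate ≈ 4.50%; labor force participation rate ≈ 63.05%; employment-population ratio ≈ 60.22%.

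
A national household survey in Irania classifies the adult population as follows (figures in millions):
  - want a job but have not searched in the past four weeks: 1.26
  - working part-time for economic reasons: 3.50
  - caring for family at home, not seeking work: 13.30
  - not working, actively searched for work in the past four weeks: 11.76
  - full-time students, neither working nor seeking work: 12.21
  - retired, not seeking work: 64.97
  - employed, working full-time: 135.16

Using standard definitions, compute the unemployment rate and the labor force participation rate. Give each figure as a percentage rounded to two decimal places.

Unemployment rate ≈ 7.82%; labor force participation rate ≈ 62.12%.

Employed = 3.50 + 135.16 = 138.66 million (anyone who worked, including part-time for economic reasons, counts as employed).
Unemployed = 11.76 million.
Labor force = 138.66 + 11.76 = 150.42 million.
Not in labor force = 1.26 + 13.30 + 12.21 + 64.97 = 91.74 million (those not working and not actively searching are outside the labor force — including those who want a job but have given up searching).
Civilian working-age population = 150.42 + 91.74 = 242.16 million.
Unemployment rate = 11.76 / 150.42 = 7.82%.
Labor force participation rate = 150.42 / 242.16 = 62.12%.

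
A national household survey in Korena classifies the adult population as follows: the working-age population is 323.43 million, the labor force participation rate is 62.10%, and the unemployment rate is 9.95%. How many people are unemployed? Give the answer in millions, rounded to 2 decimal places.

About 19.98 million are unemployed.

Labor force = 0.6210 × 323.43 = 200.85 million.
Unemployed = 0.0995 × 200.85 ≈ 19.98 million.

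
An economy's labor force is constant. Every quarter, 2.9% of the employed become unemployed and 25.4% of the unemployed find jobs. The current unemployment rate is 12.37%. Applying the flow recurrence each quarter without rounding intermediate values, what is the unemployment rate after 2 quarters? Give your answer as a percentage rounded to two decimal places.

Unemployment rate after two quarters ≈ 11.34%.

With a fixed labor force, u_{t+1} = u_t + s·(1−u_t) − f·u_t = u_t·(1−s−f) + s.
Here 1−s−f = 0.717 and s = 0.029.
u_1 = 0.123700 × 0.717 + 0.029 = 0.117693.
u_2 = 0.117693 × 0.717 + 0.029 = 0.113386.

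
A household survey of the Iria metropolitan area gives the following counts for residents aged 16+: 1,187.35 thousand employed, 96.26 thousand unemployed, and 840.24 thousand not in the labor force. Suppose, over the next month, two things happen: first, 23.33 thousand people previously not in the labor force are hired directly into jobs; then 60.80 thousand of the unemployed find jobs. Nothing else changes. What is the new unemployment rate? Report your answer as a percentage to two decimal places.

New unemployment rate ≈ 2.71%.

Initially, labor force = 1,187.35 + 96.26 = 1,283.61 thousand, so u = 96.26/1,283.61 = 7.50%.
After the first change, employed and labor force both rise by 23.33; unemployed unchanged → E = 1,210.68, U = 96.26, labor force = 1,306.94 thousand.
After the second change, unemployed falls and employed rises by 60.80; labor force unchanged → E = 1,271.48, U = 35.46, labor force = 1,306.94 thousand.
New unemployment rate = 35.46 / 1,306.94 = 2.71%.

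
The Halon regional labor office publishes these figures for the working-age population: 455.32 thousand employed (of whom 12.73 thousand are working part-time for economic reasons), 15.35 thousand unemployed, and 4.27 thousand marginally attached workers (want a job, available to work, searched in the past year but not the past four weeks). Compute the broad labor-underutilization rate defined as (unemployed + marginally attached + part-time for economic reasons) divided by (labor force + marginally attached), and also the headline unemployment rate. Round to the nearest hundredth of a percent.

Labor force = 455.32 + 15.35 = 470.67 thousand.
Numerator = 15.35 + 4.27 + 12.73 = 32.35 thousand.
Denominator = 470.67 + 4.27 = 474.94 thousand.
Broad rate = 32.35 / 474.94 = 6.81%.
Headline unemployment rate = 15.35 / 470.67 = 3.26%.

Broad underutilization rate ≈ 6.81%; headline unemployment rate ≈ 3.26%.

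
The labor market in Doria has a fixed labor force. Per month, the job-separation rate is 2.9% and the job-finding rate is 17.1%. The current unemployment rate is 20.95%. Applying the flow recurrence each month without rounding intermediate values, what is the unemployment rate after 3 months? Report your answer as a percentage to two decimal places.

Unemployment rate after three months ≈ 17.80%.

With a fixed labor force, u_{t+1} = u_t + s·(1−u_t) − f·u_t = u_t·(1−s−f) + s.
Here 1−s−f = 0.800 and s = 0.029.
u_1 = 0.209500 × 0.800 + 0.029 = 0.196600.
u_2 = 0.196600 × 0.800 + 0.029 = 0.186280.
u_3 = 0.186280 × 0.800 + 0.029 = 0.178024.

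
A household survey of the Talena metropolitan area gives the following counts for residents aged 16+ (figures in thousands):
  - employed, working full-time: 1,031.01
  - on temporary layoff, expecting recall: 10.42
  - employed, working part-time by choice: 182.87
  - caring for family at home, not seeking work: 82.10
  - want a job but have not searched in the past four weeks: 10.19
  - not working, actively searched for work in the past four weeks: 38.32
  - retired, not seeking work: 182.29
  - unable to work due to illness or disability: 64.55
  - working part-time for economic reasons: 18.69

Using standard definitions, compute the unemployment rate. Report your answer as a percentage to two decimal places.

Employed = 1,031.01 + 182.87 + 18.69 = 1,232.57 thousand (anyone who worked, including part-time for economic reasons, counts as employed).
Unemployed = 10.42 + 38.32 = 48.74 thousand (jobless and actively searching, or on temporary layoff).
Labor force = 1,232.57 + 48.74 = 1,281.31 thousand.
Unemployment rate = 48.74 / 1,281.31 = 3.80%.

Unemployment rate ≈ 3.80%.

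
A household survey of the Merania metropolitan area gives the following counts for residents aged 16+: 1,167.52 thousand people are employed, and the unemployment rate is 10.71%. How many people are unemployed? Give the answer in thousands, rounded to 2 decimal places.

About 140.04 thousand are unemployed.

Let U be the number unemployed. The labor force is E + U, and U/(E+U) = 0.1071.
So U = 0.1071 × 1,167.52 / (1 − 0.1071) = 125.0414 / 0.8929 ≈ 140.04 thousand.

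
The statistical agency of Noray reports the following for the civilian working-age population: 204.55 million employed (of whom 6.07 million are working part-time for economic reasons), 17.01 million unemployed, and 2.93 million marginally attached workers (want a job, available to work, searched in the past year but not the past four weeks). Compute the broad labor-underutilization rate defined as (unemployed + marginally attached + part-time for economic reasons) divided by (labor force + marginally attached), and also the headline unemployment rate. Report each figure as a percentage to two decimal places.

Labor force = 204.55 + 17.01 = 221.56 million.
Numerator = 17.01 + 2.93 + 6.07 = 26.01 million.
Denominator = 221.56 + 2.93 = 224.49 million.
Broad rate = 26.01 / 224.49 = 11.59%.
Headline unemployment rate = 17.01 / 221.56 = 7.68%.

Broad underutilization rate ≈ 11.59%; headline unemployment rate ≈ 7.68%.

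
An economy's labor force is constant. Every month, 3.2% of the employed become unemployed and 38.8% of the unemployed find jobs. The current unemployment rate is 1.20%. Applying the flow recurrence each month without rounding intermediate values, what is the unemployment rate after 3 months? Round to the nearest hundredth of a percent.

Unemployment rate after three months ≈ 6.37%.

With a fixed labor force, u_{t+1} = u_t + s·(1−u_t) − f·u_t = u_t·(1−s−f) + s.
Here 1−s−f = 0.580 and s = 0.032.
u_1 = 0.012000 × 0.580 + 0.032 = 0.038960.
u_2 = 0.038960 × 0.580 + 0.032 = 0.054597.
u_3 = 0.054597 × 0.580 + 0.032 = 0.063666.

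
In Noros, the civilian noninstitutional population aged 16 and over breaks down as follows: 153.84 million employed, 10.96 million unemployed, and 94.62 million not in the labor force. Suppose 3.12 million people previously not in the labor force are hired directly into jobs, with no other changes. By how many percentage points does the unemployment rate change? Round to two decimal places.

The unemployment rate changes by −0.12 percentage points.

Initially, labor force = 153.84 + 10.96 = 164.80 million, so u = 10.96/164.80 = 6.65%.
After the change, employed and labor force both rise by 3.12; unemployed unchanged → E = 156.96, U = 10.96, labor force = 167.92 million.
New unemployment rate = 10.96 / 167.92 = 6.53%.
Change = 6.53% − 6.65% = −0.12 percentage points.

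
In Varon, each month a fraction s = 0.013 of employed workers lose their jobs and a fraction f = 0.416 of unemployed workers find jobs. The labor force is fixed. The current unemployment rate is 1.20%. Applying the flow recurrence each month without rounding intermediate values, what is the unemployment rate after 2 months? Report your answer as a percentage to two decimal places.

Unemployment rate after two months ≈ 2.43%.

With a fixed labor force, u_{t+1} = u_t + s·(1−u_t) − f·u_t = u_t·(1−s−f) + s.
Here 1−s−f = 0.571 and s = 0.013.
u_1 = 0.012000 × 0.571 + 0.013 = 0.019852.
u_2 = 0.019852 × 0.571 + 0.013 = 0.024335.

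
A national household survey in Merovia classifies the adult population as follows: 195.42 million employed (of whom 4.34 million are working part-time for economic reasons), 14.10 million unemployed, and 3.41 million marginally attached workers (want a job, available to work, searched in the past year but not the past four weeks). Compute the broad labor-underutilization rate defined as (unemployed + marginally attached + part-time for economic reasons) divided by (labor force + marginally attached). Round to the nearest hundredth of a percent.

Broad underutilization rate ≈ 10.26%.

Labor force = 195.42 + 14.10 = 209.52 million.
Numerator = 14.10 + 3.41 + 4.34 = 21.85 million.
Denominator = 209.52 + 3.41 = 212.93 million.
Broad rate = 21.85 / 212.93 = 10.26%.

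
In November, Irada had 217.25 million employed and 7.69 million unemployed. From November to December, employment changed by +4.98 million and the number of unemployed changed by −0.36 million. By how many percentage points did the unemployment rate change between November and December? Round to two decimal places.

November: labor force = 217.25 + 7.69 = 224.94; u = 7.69/224.94 = 3.42%.
December: labor force = 222.23 + 7.33 = 229.56; u = 7.33/229.56 = 3.19%.
Change = 3.19% − 3.42% = −0.23 pp.

The unemployment rate changed by −0.23 percentage points.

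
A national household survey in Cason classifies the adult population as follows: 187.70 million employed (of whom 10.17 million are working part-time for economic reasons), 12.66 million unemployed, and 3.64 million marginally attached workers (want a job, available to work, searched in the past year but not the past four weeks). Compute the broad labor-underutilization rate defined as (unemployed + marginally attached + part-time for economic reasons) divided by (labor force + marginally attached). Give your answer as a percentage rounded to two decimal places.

Labor force = 187.70 + 12.66 = 200.36 million.
Numerator = 12.66 + 3.64 + 10.17 = 26.47 million.
Denominator = 200.36 + 3.64 = 204.00 million.
Broad rate = 26.47 / 204.00 = 12.98%.

Broad underutilization rate ≈ 12.98%.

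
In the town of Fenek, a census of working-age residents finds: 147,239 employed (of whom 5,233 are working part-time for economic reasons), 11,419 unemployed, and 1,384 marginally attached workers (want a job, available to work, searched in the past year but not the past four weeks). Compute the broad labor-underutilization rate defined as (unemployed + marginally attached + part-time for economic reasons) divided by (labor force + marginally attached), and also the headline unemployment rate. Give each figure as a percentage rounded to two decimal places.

Broad underutilization rate ≈ 11.27%; headline unemployment rate ≈ 7.20%.

Labor force = 147,239 + 11,419 = 158,658.
Numerator = 11,419 + 1,384 + 5,233 = 18,036.
Denominator = 158,658 + 1,384 = 160,042.
Broad rate = 18,036 / 160,042 = 11.27%.
Headline unemployment rate = 11,419 / 158,658 = 7.20%.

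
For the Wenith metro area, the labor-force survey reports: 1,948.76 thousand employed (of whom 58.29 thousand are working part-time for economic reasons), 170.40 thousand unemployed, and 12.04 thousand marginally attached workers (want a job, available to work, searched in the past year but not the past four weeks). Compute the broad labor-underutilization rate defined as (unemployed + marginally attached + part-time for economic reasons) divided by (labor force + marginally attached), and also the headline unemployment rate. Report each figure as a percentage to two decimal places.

Labor force = 1,948.76 + 170.40 = 2,119.16 thousand.
Numerator = 170.40 + 12.04 + 58.29 = 240.73 thousand.
Denominator = 2,119.16 + 12.04 = 2,131.20 thousand.
Broad rate = 240.73 / 2,131.20 = 11.30%.
Headline unemployment rate = 170.40 / 2,119.16 = 8.04%.

Broad underutilization rate ≈ 11.30%; headline unemployment rate ≈ 8.04%.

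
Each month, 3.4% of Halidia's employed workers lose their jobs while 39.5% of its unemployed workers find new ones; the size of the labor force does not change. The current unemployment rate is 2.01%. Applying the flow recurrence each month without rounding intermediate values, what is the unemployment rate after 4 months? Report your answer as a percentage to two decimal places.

Unemployment rate after four months ≈ 7.30%.

With a fixed labor force, u_{t+1} = u_t + s·(1−u_t) − f·u_t = u_t·(1−s−f) + s.
Here 1−s−f = 0.571 and s = 0.034.
u_1 = 0.020100 × 0.571 + 0.034 = 0.045477.
u_2 = 0.045477 × 0.571 + 0.034 = 0.059967.
u_3 = 0.059967 × 0.571 + 0.034 = 0.068241.
u_4 = 0.068241 × 0.571 + 0.034 = 0.072966.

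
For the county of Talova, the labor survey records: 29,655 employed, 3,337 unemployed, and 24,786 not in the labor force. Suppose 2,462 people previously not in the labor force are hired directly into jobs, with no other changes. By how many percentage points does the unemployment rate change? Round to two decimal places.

The unemployment rate changes by −0.70 percentage points.

Initially, labor force = 29,655 + 3,337 = 32,992, so u = 3,337/32,992 = 10.11%.
After the change, employed and labor force both rise by 2,462; unemployed unchanged → E = 32,117, U = 3,337, labor force = 35,454.
New unemployment rate = 3,337 / 35,454 = 9.41%.
Change = 9.41% − 10.11% = −0.70 percentage points.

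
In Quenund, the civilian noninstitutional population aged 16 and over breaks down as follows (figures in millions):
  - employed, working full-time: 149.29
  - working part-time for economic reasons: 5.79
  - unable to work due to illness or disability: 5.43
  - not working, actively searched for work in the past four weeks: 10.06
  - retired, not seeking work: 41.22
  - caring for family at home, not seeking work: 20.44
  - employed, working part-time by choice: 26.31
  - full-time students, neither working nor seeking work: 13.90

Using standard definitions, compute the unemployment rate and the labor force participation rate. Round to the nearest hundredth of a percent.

Employed = 149.29 + 5.79 + 26.31 = 181.39 million (anyone who worked, including part-time for economic reasons, counts as employed).
Unemployed = 10.06 million.
Labor force = 181.39 + 10.06 = 191.45 million.
Not in labor force = 5.43 + 41.22 + 20.44 + 13.90 = 80.99 million (those not working and not actively searching are outside the labor force).
Civilian working-age population = 191.45 + 80.99 = 272.44 million.
Unemployment rate = 10.06 / 191.45 = 5.25%.
Labor force participation rate = 191.45 / 272.44 = 70.27%.

Unemployment rate ≈ 5.25%; labor force participation rate ≈ 70.27%.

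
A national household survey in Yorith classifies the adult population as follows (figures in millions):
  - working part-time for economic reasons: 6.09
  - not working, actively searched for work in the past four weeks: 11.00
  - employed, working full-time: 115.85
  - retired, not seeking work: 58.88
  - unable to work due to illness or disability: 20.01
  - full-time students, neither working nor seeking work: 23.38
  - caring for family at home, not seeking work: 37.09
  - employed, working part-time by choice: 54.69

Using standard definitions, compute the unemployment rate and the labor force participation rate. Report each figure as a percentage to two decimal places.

Employed = 6.09 + 115.85 + 54.69 = 176.63 million (anyone who worked, including part-time for economic reasons, counts as employed).
Unemployed = 11.00 million.
Labor force = 176.63 + 11.00 = 187.63 million.
Not in labor force = 58.88 + 20.01 + 23.38 + 37.09 = 139.36 million (those not working and not actively searching are outside the labor force).
Civilian working-age population = 187.63 + 139.36 = 326.99 million.
Unemployment rate = 11.00 / 187.63 = 5.86%.
Labor force participation rate = 187.63 / 326.99 = 57.38%.

Unemployment rate ≈ 5.86%; labor force participation rate ≈ 57.38%.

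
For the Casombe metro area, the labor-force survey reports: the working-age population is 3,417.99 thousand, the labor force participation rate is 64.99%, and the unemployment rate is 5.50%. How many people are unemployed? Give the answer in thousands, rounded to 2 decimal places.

Labor force = 0.6499 × 3,417.99 = 2,221.35 thousand.
Unemployed = 0.0550 × 2,221.35 ≈ 122.17 thousand.

About 122.17 thousand are unemployed.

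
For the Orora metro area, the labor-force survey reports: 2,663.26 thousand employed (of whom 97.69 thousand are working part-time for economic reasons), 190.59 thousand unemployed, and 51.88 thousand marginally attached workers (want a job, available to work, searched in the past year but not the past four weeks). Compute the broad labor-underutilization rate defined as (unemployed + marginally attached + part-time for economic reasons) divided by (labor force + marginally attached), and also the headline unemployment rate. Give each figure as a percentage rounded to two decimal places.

Labor force = 2,663.26 + 190.59 = 2,853.85 thousand.
Numerator = 190.59 + 51.88 + 97.69 = 340.16 thousand.
Denominator = 2,853.85 + 51.88 = 2,905.73 thousand.
Broad rate = 340.16 / 2,905.73 = 11.71%.
Headline unemployment rate = 190.59 / 2,853.85 = 6.68%.

Broad underutilization rate ≈ 11.71%; headline unemployment rate ≈ 6.68%.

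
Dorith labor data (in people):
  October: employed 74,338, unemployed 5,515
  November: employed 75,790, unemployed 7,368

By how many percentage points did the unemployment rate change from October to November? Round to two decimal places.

The unemployment rate changed by +1.95 percentage points.

October: labor force = 74,338 + 5,515 = 79,853; u = 5,515/79,853 = 6.91%.
November: labor force = 75,790 + 7,368 = 83,158; u = 7,368/83,158 = 8.86%.
Change = 8.86% − 6.91% = +1.95 pp.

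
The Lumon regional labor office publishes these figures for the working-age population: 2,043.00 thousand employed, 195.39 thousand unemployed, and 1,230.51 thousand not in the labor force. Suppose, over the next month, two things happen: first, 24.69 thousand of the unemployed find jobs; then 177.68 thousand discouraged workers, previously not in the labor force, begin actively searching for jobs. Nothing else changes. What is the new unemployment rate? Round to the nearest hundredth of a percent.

New unemployment rate ≈ 14.42%.

Initially, labor force = 2,043.00 + 195.39 = 2,238.39 thousand, so u = 195.39/2,238.39 = 8.73%.
After the first change, unemployed falls and employed rises by 24.69; labor force unchanged → E = 2,067.69, U = 170.70, labor force = 2,238.39 thousand.
After the second change, unemployed and labor force both rise by 177.68 → E = 2,067.69, U = 348.38, labor force = 2,416.07 thousand.
New unemployment rate = 348.38 / 2,416.07 = 14.42%.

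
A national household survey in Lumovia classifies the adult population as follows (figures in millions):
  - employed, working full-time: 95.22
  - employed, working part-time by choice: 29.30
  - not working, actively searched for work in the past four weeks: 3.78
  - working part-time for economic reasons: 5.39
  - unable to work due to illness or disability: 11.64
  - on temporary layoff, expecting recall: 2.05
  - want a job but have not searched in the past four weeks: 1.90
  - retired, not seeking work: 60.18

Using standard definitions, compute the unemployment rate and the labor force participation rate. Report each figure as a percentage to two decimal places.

Employed = 95.22 + 29.30 + 5.39 = 129.91 million (anyone who worked, including part-time for economic reasons, counts as employed).
Unemployed = 3.78 + 2.05 = 5.83 million (jobless and actively searching, or on temporary layoff).
Labor force = 129.91 + 5.83 = 135.74 million.
Not in labor force = 11.64 + 1.90 + 60.18 = 73.72 million (those not working and not actively searching are outside the labor force — including those who want a job but have given up searching).
Civilian working-age population = 135.74 + 73.72 = 209.46 million.
Unemployment rate = 5.83 / 135.74 = 4.29%.
Labor force participation rate = 135.74 / 209.46 = 64.80%.

Unemployment rate ≈ 4.29%; labor force participation rate ≈ 64.80%.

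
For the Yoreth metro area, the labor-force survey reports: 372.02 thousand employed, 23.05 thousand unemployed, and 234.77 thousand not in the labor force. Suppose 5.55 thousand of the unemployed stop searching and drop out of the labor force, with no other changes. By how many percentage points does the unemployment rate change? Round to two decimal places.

The unemployment rate changes by −1.34 percentage points.

Initially, labor force = 372.02 + 23.05 = 395.07 thousand, so u = 23.05/395.07 = 5.83%.
After the change, unemployed and labor force both fall by 5.55 → E = 372.02, U = 17.50, labor force = 389.52 thousand.
New unemployment rate = 17.50 / 389.52 = 4.49%.
Change = 4.49% − 5.83% = −1.34 percentage points.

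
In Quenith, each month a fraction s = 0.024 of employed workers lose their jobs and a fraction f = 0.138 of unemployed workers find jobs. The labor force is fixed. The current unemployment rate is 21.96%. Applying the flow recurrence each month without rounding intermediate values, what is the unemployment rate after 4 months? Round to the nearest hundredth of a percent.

Unemployment rate after four months ≈ 18.34%.

With a fixed labor force, u_{t+1} = u_t + s·(1−u_t) − f·u_t = u_t·(1−s−f) + s.
Here 1−s−f = 0.838 and s = 0.024.
u_1 = 0.219600 × 0.838 + 0.024 = 0.208025.
u_2 = 0.208025 × 0.838 + 0.024 = 0.198325.
u_3 = 0.198325 × 0.838 + 0.024 = 0.190196.
u_4 = 0.190196 × 0.838 + 0.024 = 0.183384.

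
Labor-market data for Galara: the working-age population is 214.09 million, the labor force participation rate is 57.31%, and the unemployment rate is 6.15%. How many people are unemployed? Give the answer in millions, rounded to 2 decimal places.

Labor force = 0.5731 × 214.09 = 122.69 million.
Unemployed = 0.0615 × 122.69 ≈ 7.55 million.

About 7.55 million are unemployed.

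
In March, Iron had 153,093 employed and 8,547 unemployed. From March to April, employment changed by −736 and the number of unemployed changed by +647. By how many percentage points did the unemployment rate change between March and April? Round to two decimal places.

March: labor force = 153,093 + 8,547 = 161,640; u = 8,547/161,640 = 5.29%.
April: labor force = 152,357 + 9,194 = 161,551; u = 9,194/161,551 = 5.69%.
Change = 5.69% − 5.29% = +0.40 pp.

The unemployment rate changed by +0.40 percentage points.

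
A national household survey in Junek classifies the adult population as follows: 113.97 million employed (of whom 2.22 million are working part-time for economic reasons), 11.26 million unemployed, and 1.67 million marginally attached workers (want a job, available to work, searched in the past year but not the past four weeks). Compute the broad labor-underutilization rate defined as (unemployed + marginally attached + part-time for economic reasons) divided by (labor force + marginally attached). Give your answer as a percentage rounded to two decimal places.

Labor force = 113.97 + 11.26 = 125.23 million.
Numerator = 11.26 + 1.67 + 2.22 = 15.15 million.
Denominator = 125.23 + 1.67 = 126.90 million.
Broad rate = 15.15 / 126.90 = 11.94%.

Broad underutilization rate ≈ 11.94%.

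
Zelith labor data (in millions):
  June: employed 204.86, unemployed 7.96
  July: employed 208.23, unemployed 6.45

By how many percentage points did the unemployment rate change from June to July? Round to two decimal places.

June: labor force = 204.86 + 7.96 = 212.82; u = 7.96/212.82 = 3.74%.
July: labor force = 208.23 + 6.45 = 214.68; u = 6.45/214.68 = 3.00%.
Change = 3.00% − 3.74% = −0.74 pp.

The unemployment rate changed by −0.74 percentage points.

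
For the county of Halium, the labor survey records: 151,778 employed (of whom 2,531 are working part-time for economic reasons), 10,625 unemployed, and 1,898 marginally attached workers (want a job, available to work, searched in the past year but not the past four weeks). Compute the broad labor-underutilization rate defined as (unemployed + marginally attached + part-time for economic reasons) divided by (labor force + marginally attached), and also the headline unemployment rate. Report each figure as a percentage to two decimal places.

Broad underutilization rate ≈ 9.16%; headline unemployment rate ≈ 6.54%.

Labor force = 151,778 + 10,625 = 162,403.
Numerator = 10,625 + 1,898 + 2,531 = 15,054.
Denominator = 162,403 + 1,898 = 164,301.
Broad rate = 15,054 / 164,301 = 9.16%.
Headline unemployment rate = 10,625 / 162,403 = 6.54%.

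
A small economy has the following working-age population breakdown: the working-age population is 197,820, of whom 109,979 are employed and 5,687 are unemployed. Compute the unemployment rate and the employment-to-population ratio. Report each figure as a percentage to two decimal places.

Labor force = employed + unemployed = 109,979 + 5,687 = 115,666.
Unemployment rate = 5,687 / 115,666 = 4.92%.
Employment-population ratio = 109,979 / 197,820 = 55.60%.

Unemployment rate ≈ 4.92%; employment-population ratio ≈ 55.60%.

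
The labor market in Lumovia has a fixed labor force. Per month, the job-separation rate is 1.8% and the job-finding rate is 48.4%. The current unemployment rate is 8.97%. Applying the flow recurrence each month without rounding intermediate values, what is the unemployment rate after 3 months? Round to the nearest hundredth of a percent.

With a fixed labor force, u_{t+1} = u_t + s·(1−u_t) − f·u_t = u_t·(1−s−f) + s.
Here 1−s−f = 0.498 and s = 0.018.
u_1 = 0.089700 × 0.498 + 0.018 = 0.062671.
u_2 = 0.062671 × 0.498 + 0.018 = 0.049210.
u_3 = 0.049210 × 0.498 + 0.018 = 0.042507.

Unemployment rate after three months ≈ 4.25%.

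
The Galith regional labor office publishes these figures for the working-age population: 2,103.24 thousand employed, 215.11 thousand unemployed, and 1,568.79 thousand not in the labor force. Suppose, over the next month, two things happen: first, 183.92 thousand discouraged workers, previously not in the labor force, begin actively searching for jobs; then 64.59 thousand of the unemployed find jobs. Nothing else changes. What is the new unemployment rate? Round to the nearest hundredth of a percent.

New unemployment rate ≈ 13.37%.

Initially, labor force = 2,103.24 + 215.11 = 2,318.35 thousand, so u = 215.11/2,318.35 = 9.28%.
After the first change, unemployed and labor force both rise by 183.92 → E = 2,103.24, U = 399.03, labor force = 2,502.27 thousand.
After the second change, unemployed falls and employed rises by 64.59; labor force unchanged → E = 2,167.83, U = 334.44, labor force = 2,502.27 thousand.
New unemployment rate = 334.44 / 2,502.27 = 13.37%.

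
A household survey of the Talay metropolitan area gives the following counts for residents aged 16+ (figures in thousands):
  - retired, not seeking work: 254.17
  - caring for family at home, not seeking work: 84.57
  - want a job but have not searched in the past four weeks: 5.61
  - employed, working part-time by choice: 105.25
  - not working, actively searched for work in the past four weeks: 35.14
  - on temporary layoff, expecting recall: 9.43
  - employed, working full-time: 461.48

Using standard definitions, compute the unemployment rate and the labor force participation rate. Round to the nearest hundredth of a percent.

Employed = 105.25 + 461.48 = 566.73 thousand.
Unemployed = 35.14 + 9.43 = 44.57 thousand (jobless and actively searching, or on temporary layoff).
Labor force = 566.73 + 44.57 = 611.30 thousand.
Not in labor force = 254.17 + 84.57 + 5.61 = 344.35 thousand (those not working and not actively searching are outside the labor force — including those who want a job but have given up searching).
Civilian working-age population = 611.30 + 344.35 = 955.65 thousand.
Unemployment rate = 44.57 / 611.30 = 7.29%.
Labor force participation rate = 611.30 / 955.65 = 63.97%.

Unemployment rate ≈ 7.29%; labor force participation rate ≈ 63.97%.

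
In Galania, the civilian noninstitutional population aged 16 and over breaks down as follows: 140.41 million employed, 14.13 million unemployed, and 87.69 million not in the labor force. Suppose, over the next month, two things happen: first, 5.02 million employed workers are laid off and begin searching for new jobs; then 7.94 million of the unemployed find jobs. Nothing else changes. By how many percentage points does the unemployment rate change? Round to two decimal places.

Initially, labor force = 140.41 + 14.13 = 154.54 million, so u = 14.13/154.54 = 9.14%.
After the first change, employed falls and unemployed rises by 5.02; labor force unchanged → E = 135.39, U = 19.15, labor force = 154.54 million.
After the second change, unemployed falls and employed rises by 7.94; labor force unchanged → E = 143.33, U = 11.21, labor force = 154.54 million.
New unemployment rate = 11.21 / 154.54 = 7.25%.
Change = 7.25% − 9.14% = −1.89 percentage points.

The unemployment rate changes by −1.89 percentage points.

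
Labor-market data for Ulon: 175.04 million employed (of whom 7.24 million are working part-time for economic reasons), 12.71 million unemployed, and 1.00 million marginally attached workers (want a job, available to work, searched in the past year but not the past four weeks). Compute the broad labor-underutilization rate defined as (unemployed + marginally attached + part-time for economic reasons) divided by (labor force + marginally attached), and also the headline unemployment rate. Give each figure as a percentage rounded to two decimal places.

Broad underutilization rate ≈ 11.10%; headline unemployment rate ≈ 6.77%.

Labor force = 175.04 + 12.71 = 187.75 million.
Numerator = 12.71 + 1.00 + 7.24 = 20.95 million.
Denominator = 187.75 + 1.00 = 188.75 million.
Broad rate = 20.95 / 188.75 = 11.10%.
Headline unemployment rate = 12.71 / 187.75 = 6.77%.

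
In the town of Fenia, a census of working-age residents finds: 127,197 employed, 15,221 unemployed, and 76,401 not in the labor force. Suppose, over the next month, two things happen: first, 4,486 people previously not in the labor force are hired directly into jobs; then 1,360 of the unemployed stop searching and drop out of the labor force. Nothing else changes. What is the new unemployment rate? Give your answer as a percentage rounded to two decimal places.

New unemployment rate ≈ 9.52%.

Initially, labor force = 127,197 + 15,221 = 142,418, so u = 15,221/142,418 = 10.69%.
After the first change, employed and labor force both rise by 4,486; unemployed unchanged → E = 131,683, U = 15,221, labor force = 146,904.
After the second change, unemployed and labor force both fall by 1,360 → E = 131,683, U = 13,861, labor force = 145,544.
New unemployment rate = 13,861 / 145,544 = 9.52%.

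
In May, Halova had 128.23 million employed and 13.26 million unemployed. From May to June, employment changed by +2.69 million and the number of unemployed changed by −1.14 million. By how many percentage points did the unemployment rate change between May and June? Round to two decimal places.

The unemployment rate changed by −0.90 percentage points.

May: labor force = 128.23 + 13.26 = 141.49; u = 13.26/141.49 = 9.37%.
June: labor force = 130.92 + 12.12 = 143.04; u = 12.12/143.04 = 8.47%.
Change = 8.47% − 9.37% = −0.90 pp.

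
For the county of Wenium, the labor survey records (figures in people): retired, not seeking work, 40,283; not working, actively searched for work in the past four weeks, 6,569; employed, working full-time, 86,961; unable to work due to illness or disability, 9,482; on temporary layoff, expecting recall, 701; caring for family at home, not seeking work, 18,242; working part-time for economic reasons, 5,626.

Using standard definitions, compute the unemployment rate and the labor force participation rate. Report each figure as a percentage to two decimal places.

Unemployment rate ≈ 7.28%; labor force participation rate ≈ 59.49%.

Employed = 86,961 + 5,626 = 92,587 (anyone who worked, including part-time for economic reasons, counts as employed).
Unemployed = 6,569 + 701 = 7,270 (jobless and actively searching, or on temporary layoff).
Labor force = 92,587 + 7,270 = 99,857.
Not in labor force = 40,283 + 9,482 + 18,242 = 68,007 (those not working and not actively searching are outside the labor force).
Civilian working-age population = 99,857 + 68,007 = 167,864.
Unemployment rate = 7,270 / 99,857 = 7.28%.
Labor force participation rate = 99,857 / 167,864 = 59.49%.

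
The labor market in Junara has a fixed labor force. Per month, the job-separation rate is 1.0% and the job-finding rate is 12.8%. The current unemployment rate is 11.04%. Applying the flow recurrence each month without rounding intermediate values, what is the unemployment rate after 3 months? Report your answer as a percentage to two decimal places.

Unemployment rate after three months ≈ 9.68%.

With a fixed labor force, u_{t+1} = u_t + s·(1−u_t) − f·u_t = u_t·(1−s−f) + s.
Here 1−s−f = 0.862 and s = 0.010.
u_1 = 0.110400 × 0.862 + 0.010 = 0.105165.
u_2 = 0.105165 × 0.862 + 0.010 = 0.100652.
u_3 = 0.100652 × 0.862 + 0.010 = 0.096762.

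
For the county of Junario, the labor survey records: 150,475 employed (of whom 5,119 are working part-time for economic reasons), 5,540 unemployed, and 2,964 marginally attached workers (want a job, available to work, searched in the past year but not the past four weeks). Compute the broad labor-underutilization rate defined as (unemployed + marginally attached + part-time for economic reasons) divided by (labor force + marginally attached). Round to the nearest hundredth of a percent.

Labor force = 150,475 + 5,540 = 156,015.
Numerator = 5,540 + 2,964 + 5,119 = 13,623.
Denominator = 156,015 + 2,964 = 158,979.
Broad rate = 13,623 / 158,979 = 8.57%.

Broad underutilization rate ≈ 8.57%.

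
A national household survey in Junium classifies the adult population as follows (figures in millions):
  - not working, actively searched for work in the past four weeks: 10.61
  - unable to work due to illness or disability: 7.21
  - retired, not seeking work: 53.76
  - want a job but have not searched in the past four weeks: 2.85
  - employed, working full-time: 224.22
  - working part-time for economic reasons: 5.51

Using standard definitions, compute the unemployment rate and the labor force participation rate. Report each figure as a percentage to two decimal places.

Unemployment rate ≈ 4.41%; labor force participation rate ≈ 79.02%.

Employed = 224.22 + 5.51 = 229.73 million (anyone who worked, including part-time for economic reasons, counts as employed).
Unemployed = 10.61 million.
Labor force = 229.73 + 10.61 = 240.34 million.
Not in labor force = 7.21 + 53.76 + 2.85 = 63.82 million (those not working and not actively searching are outside the labor force — including those who want a job but have given up searching).
Civilian working-age population = 240.34 + 63.82 = 304.16 million.
Unemployment rate = 10.61 / 240.34 = 4.41%.
Labor force participation rate = 240.34 / 304.16 = 79.02%.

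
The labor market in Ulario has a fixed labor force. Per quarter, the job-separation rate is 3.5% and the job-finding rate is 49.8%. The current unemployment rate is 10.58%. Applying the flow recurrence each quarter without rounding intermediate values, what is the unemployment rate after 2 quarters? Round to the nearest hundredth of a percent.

Unemployment rate after two quarters ≈ 7.44%.

With a fixed labor force, u_{t+1} = u_t + s·(1−u_t) − f·u_t = u_t·(1−s−f) + s.
Here 1−s−f = 0.467 and s = 0.035.
u_1 = 0.105800 × 0.467 + 0.035 = 0.084409.
u_2 = 0.084409 × 0.467 + 0.035 = 0.074419.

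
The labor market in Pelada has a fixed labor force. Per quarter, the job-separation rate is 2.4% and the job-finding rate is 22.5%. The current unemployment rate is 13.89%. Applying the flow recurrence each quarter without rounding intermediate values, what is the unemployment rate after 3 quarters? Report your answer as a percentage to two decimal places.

Unemployment rate after three quarters ≈ 11.44%.

With a fixed labor force, u_{t+1} = u_t + s·(1−u_t) − f·u_t = u_t·(1−s−f) + s.
Here 1−s−f = 0.751 and s = 0.024.
u_1 = 0.138900 × 0.751 + 0.024 = 0.128314.
u_2 = 0.128314 × 0.751 + 0.024 = 0.120364.
u_3 = 0.120364 × 0.751 + 0.024 = 0.114393.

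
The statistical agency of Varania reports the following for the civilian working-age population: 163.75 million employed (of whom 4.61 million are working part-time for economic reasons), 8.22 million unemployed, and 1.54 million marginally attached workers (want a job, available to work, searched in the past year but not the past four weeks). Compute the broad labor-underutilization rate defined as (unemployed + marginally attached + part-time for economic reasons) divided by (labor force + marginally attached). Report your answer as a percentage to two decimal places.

Broad underutilization rate ≈ 8.28%.

Labor force = 163.75 + 8.22 = 171.97 million.
Numerator = 8.22 + 1.54 + 4.61 = 14.37 million.
Denominator = 171.97 + 1.54 = 173.51 million.
Broad rate = 14.37 / 173.51 = 8.28%.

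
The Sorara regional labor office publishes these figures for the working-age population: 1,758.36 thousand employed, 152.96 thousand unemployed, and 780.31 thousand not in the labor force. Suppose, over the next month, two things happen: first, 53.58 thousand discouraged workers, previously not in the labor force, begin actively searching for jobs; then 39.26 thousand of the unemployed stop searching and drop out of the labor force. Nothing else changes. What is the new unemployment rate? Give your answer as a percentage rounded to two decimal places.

Initially, labor force = 1,758.36 + 152.96 = 1,911.32 thousand, so u = 152.96/1,911.32 = 8.00%.
After the first change, unemployed and labor force both rise by 53.58 → E = 1,758.36, U = 206.54, labor force = 1,964.90 thousand.
After the second change, unemployed and labor force both fall by 39.26 → E = 1,758.36, U = 167.28, labor force = 1,925.64 thousand.
New unemployment rate = 167.28 / 1,925.64 = 8.69%.

New unemployment rate ≈ 8.69%.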